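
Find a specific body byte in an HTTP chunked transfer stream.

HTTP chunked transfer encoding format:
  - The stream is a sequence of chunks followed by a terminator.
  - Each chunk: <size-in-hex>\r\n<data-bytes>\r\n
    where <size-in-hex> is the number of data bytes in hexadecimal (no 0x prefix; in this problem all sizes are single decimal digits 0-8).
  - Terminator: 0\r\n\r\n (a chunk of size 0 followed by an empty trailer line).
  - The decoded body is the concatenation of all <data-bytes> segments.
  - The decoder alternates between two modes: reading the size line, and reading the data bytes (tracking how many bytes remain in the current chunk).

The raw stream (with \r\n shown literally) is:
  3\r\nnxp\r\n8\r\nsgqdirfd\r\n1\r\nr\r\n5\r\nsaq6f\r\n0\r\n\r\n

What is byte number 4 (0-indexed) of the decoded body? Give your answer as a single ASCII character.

Chunk 1: stream[0..1]='3' size=0x3=3, data at stream[3..6]='nxp' -> body[0..3], body so far='nxp'
Chunk 2: stream[8..9]='8' size=0x8=8, data at stream[11..19]='sgqdirfd' -> body[3..11], body so far='nxpsgqdirfd'
Chunk 3: stream[21..22]='1' size=0x1=1, data at stream[24..25]='r' -> body[11..12], body so far='nxpsgqdirfdr'
Chunk 4: stream[27..28]='5' size=0x5=5, data at stream[30..35]='saq6f' -> body[12..17], body so far='nxpsgqdirfdrsaq6f'
Chunk 5: stream[37..38]='0' size=0 (terminator). Final body='nxpsgqdirfdrsaq6f' (17 bytes)
Body byte 4 = 'g'

Answer: g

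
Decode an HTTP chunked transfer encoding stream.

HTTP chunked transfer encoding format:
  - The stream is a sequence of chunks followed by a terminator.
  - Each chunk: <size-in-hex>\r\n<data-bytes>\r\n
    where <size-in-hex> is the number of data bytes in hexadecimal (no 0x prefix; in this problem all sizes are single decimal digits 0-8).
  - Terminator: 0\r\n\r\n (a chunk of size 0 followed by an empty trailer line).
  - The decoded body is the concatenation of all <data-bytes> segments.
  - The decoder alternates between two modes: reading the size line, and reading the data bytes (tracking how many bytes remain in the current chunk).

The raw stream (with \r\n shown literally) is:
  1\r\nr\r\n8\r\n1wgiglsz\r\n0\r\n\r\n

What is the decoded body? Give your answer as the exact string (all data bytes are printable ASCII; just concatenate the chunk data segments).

Chunk 1: stream[0..1]='1' size=0x1=1, data at stream[3..4]='r' -> body[0..1], body so far='r'
Chunk 2: stream[6..7]='8' size=0x8=8, data at stream[9..17]='1wgiglsz' -> body[1..9], body so far='r1wgiglsz'
Chunk 3: stream[19..20]='0' size=0 (terminator). Final body='r1wgiglsz' (9 bytes)

Answer: r1wgiglsz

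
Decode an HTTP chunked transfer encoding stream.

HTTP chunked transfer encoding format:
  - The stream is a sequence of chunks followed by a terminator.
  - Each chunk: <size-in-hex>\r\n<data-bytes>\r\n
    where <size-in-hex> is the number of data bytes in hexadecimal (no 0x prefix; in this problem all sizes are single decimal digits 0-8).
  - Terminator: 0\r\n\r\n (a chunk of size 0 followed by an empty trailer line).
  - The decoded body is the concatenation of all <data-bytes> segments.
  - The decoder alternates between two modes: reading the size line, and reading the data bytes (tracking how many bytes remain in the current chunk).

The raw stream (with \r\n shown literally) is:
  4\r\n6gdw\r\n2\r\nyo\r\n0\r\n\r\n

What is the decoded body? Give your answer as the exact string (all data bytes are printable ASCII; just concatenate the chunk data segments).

Chunk 1: stream[0..1]='4' size=0x4=4, data at stream[3..7]='6gdw' -> body[0..4], body so far='6gdw'
Chunk 2: stream[9..10]='2' size=0x2=2, data at stream[12..14]='yo' -> body[4..6], body so far='6gdwyo'
Chunk 3: stream[16..17]='0' size=0 (terminator). Final body='6gdwyo' (6 bytes)

Answer: 6gdwyo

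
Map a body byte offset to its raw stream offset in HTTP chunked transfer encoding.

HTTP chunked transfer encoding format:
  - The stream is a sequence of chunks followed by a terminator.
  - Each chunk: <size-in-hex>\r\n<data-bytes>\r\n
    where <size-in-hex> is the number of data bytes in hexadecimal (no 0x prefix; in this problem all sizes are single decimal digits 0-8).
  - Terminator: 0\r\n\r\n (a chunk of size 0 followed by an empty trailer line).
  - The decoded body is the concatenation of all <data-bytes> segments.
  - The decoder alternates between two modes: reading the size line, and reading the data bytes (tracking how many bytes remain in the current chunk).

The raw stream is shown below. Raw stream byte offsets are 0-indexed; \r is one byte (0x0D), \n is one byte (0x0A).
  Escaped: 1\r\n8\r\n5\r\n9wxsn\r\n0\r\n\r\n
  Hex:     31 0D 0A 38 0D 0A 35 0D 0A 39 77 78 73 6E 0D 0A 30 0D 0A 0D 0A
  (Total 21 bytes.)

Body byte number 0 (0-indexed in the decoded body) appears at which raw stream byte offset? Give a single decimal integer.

Chunk 1: stream[0..1]='1' size=0x1=1, data at stream[3..4]='8' -> body[0..1], body so far='8'
Chunk 2: stream[6..7]='5' size=0x5=5, data at stream[9..14]='9wxsn' -> body[1..6], body so far='89wxsn'
Chunk 3: stream[16..17]='0' size=0 (terminator). Final body='89wxsn' (6 bytes)
Body byte 0 at stream offset 3

Answer: 3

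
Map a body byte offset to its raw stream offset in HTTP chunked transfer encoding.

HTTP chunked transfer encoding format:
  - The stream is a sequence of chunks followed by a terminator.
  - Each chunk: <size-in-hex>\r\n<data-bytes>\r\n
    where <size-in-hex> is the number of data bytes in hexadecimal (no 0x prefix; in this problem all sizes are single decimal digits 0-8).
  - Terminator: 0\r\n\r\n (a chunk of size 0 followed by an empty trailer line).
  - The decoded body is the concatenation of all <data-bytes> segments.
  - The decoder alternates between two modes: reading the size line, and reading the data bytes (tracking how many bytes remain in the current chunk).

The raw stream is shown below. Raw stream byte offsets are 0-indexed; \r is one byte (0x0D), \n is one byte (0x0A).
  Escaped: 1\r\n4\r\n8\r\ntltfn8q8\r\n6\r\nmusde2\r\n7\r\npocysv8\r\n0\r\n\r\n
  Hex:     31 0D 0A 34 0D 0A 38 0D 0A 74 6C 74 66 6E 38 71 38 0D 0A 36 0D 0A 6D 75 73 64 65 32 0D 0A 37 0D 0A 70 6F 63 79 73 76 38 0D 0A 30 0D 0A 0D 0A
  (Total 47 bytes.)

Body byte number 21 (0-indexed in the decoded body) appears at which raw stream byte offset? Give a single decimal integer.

Answer: 39

Derivation:
Chunk 1: stream[0..1]='1' size=0x1=1, data at stream[3..4]='4' -> body[0..1], body so far='4'
Chunk 2: stream[6..7]='8' size=0x8=8, data at stream[9..17]='tltfn8q8' -> body[1..9], body so far='4tltfn8q8'
Chunk 3: stream[19..20]='6' size=0x6=6, data at stream[22..28]='musde2' -> body[9..15], body so far='4tltfn8q8musde2'
Chunk 4: stream[30..31]='7' size=0x7=7, data at stream[33..40]='pocysv8' -> body[15..22], body so far='4tltfn8q8musde2pocysv8'
Chunk 5: stream[42..43]='0' size=0 (terminator). Final body='4tltfn8q8musde2pocysv8' (22 bytes)
Body byte 21 at stream offset 39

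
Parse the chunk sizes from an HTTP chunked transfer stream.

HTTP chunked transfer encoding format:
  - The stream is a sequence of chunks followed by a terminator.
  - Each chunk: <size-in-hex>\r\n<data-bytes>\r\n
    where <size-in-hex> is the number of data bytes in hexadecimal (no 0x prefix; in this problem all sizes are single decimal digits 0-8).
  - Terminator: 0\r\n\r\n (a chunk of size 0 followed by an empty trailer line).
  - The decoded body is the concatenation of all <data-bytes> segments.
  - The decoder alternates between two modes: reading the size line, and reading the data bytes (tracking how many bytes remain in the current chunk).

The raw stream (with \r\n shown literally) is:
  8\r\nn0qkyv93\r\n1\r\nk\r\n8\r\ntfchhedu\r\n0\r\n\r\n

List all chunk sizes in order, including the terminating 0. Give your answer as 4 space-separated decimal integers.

Answer: 8 1 8 0

Derivation:
Chunk 1: stream[0..1]='8' size=0x8=8, data at stream[3..11]='n0qkyv93' -> body[0..8], body so far='n0qkyv93'
Chunk 2: stream[13..14]='1' size=0x1=1, data at stream[16..17]='k' -> body[8..9], body so far='n0qkyv93k'
Chunk 3: stream[19..20]='8' size=0x8=8, data at stream[22..30]='tfchhedu' -> body[9..17], body so far='n0qkyv93ktfchhedu'
Chunk 4: stream[32..33]='0' size=0 (terminator). Final body='n0qkyv93ktfchhedu' (17 bytes)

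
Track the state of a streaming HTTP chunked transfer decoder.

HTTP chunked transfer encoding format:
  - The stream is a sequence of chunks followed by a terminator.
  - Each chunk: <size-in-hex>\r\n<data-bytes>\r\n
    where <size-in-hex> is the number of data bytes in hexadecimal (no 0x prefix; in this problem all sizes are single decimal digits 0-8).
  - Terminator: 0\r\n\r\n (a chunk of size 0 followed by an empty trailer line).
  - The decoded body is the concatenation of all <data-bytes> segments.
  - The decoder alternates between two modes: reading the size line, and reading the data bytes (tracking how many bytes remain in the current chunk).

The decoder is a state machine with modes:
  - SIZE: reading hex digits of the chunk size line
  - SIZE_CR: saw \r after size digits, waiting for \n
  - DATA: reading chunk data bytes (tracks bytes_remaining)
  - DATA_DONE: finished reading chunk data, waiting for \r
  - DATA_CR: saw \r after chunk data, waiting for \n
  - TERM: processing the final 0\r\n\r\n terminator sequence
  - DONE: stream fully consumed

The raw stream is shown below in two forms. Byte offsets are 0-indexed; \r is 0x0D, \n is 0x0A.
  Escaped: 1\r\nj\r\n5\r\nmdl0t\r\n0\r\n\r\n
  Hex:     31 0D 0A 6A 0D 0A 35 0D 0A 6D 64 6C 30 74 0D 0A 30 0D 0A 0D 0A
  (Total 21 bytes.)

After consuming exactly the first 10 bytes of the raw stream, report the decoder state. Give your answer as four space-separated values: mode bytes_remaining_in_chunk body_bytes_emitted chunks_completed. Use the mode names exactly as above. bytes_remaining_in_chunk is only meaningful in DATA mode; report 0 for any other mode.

Byte 0 = '1': mode=SIZE remaining=0 emitted=0 chunks_done=0
Byte 1 = 0x0D: mode=SIZE_CR remaining=0 emitted=0 chunks_done=0
Byte 2 = 0x0A: mode=DATA remaining=1 emitted=0 chunks_done=0
Byte 3 = 'j': mode=DATA_DONE remaining=0 emitted=1 chunks_done=0
Byte 4 = 0x0D: mode=DATA_CR remaining=0 emitted=1 chunks_done=0
Byte 5 = 0x0A: mode=SIZE remaining=0 emitted=1 chunks_done=1
Byte 6 = '5': mode=SIZE remaining=0 emitted=1 chunks_done=1
Byte 7 = 0x0D: mode=SIZE_CR remaining=0 emitted=1 chunks_done=1
Byte 8 = 0x0A: mode=DATA remaining=5 emitted=1 chunks_done=1
Byte 9 = 'm': mode=DATA remaining=4 emitted=2 chunks_done=1

Answer: DATA 4 2 1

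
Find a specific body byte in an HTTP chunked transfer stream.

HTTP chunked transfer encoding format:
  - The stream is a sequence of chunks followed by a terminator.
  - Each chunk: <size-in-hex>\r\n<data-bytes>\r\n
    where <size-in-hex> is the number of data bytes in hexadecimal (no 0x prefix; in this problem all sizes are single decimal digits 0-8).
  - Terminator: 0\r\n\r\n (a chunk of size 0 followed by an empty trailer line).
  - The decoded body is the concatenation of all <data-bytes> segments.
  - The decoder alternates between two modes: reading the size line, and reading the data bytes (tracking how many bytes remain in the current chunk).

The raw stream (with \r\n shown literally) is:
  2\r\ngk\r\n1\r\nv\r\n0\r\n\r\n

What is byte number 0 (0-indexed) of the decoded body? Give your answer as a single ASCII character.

Answer: g

Derivation:
Chunk 1: stream[0..1]='2' size=0x2=2, data at stream[3..5]='gk' -> body[0..2], body so far='gk'
Chunk 2: stream[7..8]='1' size=0x1=1, data at stream[10..11]='v' -> body[2..3], body so far='gkv'
Chunk 3: stream[13..14]='0' size=0 (terminator). Final body='gkv' (3 bytes)
Body byte 0 = 'g'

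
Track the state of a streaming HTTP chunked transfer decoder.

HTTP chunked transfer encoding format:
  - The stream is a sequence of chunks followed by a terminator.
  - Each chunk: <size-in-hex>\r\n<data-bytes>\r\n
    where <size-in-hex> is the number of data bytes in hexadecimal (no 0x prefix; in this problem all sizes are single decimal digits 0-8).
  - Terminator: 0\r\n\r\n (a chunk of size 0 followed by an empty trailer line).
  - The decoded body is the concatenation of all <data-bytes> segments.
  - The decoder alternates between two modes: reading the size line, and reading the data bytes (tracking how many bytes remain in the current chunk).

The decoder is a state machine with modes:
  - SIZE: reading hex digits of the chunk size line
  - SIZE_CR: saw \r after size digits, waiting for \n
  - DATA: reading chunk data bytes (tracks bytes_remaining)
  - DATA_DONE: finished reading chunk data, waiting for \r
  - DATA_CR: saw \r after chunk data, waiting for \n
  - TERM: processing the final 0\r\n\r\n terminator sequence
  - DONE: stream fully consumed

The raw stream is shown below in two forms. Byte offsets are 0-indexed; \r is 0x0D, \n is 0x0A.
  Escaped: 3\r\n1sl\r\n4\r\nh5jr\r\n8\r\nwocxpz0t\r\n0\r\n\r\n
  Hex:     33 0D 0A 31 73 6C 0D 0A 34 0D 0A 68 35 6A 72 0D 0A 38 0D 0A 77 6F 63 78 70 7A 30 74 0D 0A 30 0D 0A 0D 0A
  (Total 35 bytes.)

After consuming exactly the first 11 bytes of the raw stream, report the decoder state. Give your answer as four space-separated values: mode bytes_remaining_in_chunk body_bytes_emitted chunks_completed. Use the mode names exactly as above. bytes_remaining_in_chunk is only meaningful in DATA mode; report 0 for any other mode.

Answer: DATA 4 3 1

Derivation:
Byte 0 = '3': mode=SIZE remaining=0 emitted=0 chunks_done=0
Byte 1 = 0x0D: mode=SIZE_CR remaining=0 emitted=0 chunks_done=0
Byte 2 = 0x0A: mode=DATA remaining=3 emitted=0 chunks_done=0
Byte 3 = '1': mode=DATA remaining=2 emitted=1 chunks_done=0
Byte 4 = 's': mode=DATA remaining=1 emitted=2 chunks_done=0
Byte 5 = 'l': mode=DATA_DONE remaining=0 emitted=3 chunks_done=0
Byte 6 = 0x0D: mode=DATA_CR remaining=0 emitted=3 chunks_done=0
Byte 7 = 0x0A: mode=SIZE remaining=0 emitted=3 chunks_done=1
Byte 8 = '4': mode=SIZE remaining=0 emitted=3 chunks_done=1
Byte 9 = 0x0D: mode=SIZE_CR remaining=0 emitted=3 chunks_done=1
Byte 10 = 0x0A: mode=DATA remaining=4 emitted=3 chunks_done=1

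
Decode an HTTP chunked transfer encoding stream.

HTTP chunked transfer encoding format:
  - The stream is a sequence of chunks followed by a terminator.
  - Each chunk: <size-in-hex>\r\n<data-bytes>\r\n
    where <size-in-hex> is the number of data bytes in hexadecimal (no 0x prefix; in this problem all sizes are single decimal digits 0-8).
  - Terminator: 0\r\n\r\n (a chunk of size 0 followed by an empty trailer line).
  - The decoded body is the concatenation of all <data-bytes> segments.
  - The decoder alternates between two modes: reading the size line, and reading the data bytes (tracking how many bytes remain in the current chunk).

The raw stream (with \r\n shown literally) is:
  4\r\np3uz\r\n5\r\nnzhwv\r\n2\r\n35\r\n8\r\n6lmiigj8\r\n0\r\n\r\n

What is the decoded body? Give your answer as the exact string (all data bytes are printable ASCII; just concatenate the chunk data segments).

Answer: p3uznzhwv356lmiigj8

Derivation:
Chunk 1: stream[0..1]='4' size=0x4=4, data at stream[3..7]='p3uz' -> body[0..4], body so far='p3uz'
Chunk 2: stream[9..10]='5' size=0x5=5, data at stream[12..17]='nzhwv' -> body[4..9], body so far='p3uznzhwv'
Chunk 3: stream[19..20]='2' size=0x2=2, data at stream[22..24]='35' -> body[9..11], body so far='p3uznzhwv35'
Chunk 4: stream[26..27]='8' size=0x8=8, data at stream[29..37]='6lmiigj8' -> body[11..19], body so far='p3uznzhwv356lmiigj8'
Chunk 5: stream[39..40]='0' size=0 (terminator). Final body='p3uznzhwv356lmiigj8' (19 bytes)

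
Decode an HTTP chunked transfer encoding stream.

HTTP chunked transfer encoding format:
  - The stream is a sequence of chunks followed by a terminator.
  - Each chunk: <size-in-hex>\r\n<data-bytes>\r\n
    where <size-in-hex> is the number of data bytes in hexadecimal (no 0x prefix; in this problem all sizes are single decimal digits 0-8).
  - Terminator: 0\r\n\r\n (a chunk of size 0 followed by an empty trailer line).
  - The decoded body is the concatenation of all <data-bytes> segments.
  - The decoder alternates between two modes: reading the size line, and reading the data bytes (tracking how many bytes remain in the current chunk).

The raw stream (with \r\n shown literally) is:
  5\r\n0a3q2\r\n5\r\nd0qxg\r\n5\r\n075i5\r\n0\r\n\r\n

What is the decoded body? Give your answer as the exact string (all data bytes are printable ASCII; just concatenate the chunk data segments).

Answer: 0a3q2d0qxg075i5

Derivation:
Chunk 1: stream[0..1]='5' size=0x5=5, data at stream[3..8]='0a3q2' -> body[0..5], body so far='0a3q2'
Chunk 2: stream[10..11]='5' size=0x5=5, data at stream[13..18]='d0qxg' -> body[5..10], body so far='0a3q2d0qxg'
Chunk 3: stream[20..21]='5' size=0x5=5, data at stream[23..28]='075i5' -> body[10..15], body so far='0a3q2d0qxg075i5'
Chunk 4: stream[30..31]='0' size=0 (terminator). Final body='0a3q2d0qxg075i5' (15 bytes)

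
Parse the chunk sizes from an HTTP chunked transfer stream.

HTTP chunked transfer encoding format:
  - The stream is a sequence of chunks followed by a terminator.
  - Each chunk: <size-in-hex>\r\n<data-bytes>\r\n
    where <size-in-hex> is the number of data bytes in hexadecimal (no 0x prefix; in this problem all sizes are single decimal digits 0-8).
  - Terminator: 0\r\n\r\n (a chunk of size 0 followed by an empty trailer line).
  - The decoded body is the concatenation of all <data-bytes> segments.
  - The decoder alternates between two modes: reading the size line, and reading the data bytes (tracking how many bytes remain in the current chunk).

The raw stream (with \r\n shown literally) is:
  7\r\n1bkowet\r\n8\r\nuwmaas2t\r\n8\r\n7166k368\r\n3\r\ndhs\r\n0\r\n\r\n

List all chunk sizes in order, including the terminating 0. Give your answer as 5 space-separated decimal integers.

Chunk 1: stream[0..1]='7' size=0x7=7, data at stream[3..10]='1bkowet' -> body[0..7], body so far='1bkowet'
Chunk 2: stream[12..13]='8' size=0x8=8, data at stream[15..23]='uwmaas2t' -> body[7..15], body so far='1bkowetuwmaas2t'
Chunk 3: stream[25..26]='8' size=0x8=8, data at stream[28..36]='7166k368' -> body[15..23], body so far='1bkowetuwmaas2t7166k368'
Chunk 4: stream[38..39]='3' size=0x3=3, data at stream[41..44]='dhs' -> body[23..26], body so far='1bkowetuwmaas2t7166k368dhs'
Chunk 5: stream[46..47]='0' size=0 (terminator). Final body='1bkowetuwmaas2t7166k368dhs' (26 bytes)

Answer: 7 8 8 3 0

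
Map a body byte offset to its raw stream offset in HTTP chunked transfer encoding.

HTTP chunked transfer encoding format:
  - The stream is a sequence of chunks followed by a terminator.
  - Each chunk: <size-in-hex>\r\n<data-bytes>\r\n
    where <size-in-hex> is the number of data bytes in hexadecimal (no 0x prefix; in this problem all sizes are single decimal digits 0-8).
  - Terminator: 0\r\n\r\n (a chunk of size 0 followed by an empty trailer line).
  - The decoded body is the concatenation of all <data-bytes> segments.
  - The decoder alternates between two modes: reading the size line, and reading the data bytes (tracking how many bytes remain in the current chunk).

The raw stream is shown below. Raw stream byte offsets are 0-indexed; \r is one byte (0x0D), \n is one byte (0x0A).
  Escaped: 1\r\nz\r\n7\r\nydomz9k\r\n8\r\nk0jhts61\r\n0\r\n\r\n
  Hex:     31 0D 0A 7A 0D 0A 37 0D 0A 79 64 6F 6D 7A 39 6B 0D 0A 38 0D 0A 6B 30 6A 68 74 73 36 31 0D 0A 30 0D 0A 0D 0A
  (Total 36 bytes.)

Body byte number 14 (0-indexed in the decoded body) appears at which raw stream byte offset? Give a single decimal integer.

Answer: 27

Derivation:
Chunk 1: stream[0..1]='1' size=0x1=1, data at stream[3..4]='z' -> body[0..1], body so far='z'
Chunk 2: stream[6..7]='7' size=0x7=7, data at stream[9..16]='ydomz9k' -> body[1..8], body so far='zydomz9k'
Chunk 3: stream[18..19]='8' size=0x8=8, data at stream[21..29]='k0jhts61' -> body[8..16], body so far='zydomz9kk0jhts61'
Chunk 4: stream[31..32]='0' size=0 (terminator). Final body='zydomz9kk0jhts61' (16 bytes)
Body byte 14 at stream offset 27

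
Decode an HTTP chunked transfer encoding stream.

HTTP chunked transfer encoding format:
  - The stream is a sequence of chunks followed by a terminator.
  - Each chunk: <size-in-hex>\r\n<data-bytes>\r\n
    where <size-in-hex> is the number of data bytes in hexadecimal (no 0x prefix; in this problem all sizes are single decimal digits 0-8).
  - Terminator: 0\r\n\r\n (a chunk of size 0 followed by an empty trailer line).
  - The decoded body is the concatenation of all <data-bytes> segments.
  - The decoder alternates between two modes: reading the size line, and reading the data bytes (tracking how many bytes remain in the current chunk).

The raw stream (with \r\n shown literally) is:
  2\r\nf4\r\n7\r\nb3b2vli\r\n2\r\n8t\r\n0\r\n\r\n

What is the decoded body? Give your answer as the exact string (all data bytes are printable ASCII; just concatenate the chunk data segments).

Chunk 1: stream[0..1]='2' size=0x2=2, data at stream[3..5]='f4' -> body[0..2], body so far='f4'
Chunk 2: stream[7..8]='7' size=0x7=7, data at stream[10..17]='b3b2vli' -> body[2..9], body so far='f4b3b2vli'
Chunk 3: stream[19..20]='2' size=0x2=2, data at stream[22..24]='8t' -> body[9..11], body so far='f4b3b2vli8t'
Chunk 4: stream[26..27]='0' size=0 (terminator). Final body='f4b3b2vli8t' (11 bytes)

Answer: f4b3b2vli8t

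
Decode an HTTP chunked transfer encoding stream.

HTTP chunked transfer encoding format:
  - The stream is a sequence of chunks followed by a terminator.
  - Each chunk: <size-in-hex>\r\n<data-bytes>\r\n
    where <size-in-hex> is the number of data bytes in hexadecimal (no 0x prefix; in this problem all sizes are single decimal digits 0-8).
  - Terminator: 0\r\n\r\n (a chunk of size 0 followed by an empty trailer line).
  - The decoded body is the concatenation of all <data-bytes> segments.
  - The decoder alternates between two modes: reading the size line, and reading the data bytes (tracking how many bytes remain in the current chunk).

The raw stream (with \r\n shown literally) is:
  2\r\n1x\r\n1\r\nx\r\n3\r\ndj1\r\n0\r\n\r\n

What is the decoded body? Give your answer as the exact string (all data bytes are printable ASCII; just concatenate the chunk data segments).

Answer: 1xxdj1

Derivation:
Chunk 1: stream[0..1]='2' size=0x2=2, data at stream[3..5]='1x' -> body[0..2], body so far='1x'
Chunk 2: stream[7..8]='1' size=0x1=1, data at stream[10..11]='x' -> body[2..3], body so far='1xx'
Chunk 3: stream[13..14]='3' size=0x3=3, data at stream[16..19]='dj1' -> body[3..6], body so far='1xxdj1'
Chunk 4: stream[21..22]='0' size=0 (terminator). Final body='1xxdj1' (6 bytes)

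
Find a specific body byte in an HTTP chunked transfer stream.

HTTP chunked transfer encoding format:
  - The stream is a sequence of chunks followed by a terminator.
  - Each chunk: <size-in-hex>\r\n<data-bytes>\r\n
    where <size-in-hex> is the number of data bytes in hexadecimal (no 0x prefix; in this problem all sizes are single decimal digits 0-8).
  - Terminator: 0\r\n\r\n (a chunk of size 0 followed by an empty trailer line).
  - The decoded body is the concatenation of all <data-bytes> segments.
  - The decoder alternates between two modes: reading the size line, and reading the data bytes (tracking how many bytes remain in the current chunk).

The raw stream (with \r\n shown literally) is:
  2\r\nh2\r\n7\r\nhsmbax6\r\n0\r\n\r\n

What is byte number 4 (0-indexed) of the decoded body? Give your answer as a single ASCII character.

Answer: m

Derivation:
Chunk 1: stream[0..1]='2' size=0x2=2, data at stream[3..5]='h2' -> body[0..2], body so far='h2'
Chunk 2: stream[7..8]='7' size=0x7=7, data at stream[10..17]='hsmbax6' -> body[2..9], body so far='h2hsmbax6'
Chunk 3: stream[19..20]='0' size=0 (terminator). Final body='h2hsmbax6' (9 bytes)
Body byte 4 = 'm'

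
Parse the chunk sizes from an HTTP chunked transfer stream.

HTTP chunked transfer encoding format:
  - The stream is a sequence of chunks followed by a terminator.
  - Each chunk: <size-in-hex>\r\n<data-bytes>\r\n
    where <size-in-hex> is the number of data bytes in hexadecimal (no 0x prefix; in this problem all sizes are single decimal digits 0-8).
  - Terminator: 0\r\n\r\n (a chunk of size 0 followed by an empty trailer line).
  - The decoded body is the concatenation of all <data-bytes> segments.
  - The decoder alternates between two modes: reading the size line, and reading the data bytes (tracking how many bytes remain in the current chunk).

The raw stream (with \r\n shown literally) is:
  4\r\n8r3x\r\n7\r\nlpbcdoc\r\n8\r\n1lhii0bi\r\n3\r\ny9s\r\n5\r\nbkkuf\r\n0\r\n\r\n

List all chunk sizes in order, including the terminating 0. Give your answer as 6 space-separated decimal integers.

Chunk 1: stream[0..1]='4' size=0x4=4, data at stream[3..7]='8r3x' -> body[0..4], body so far='8r3x'
Chunk 2: stream[9..10]='7' size=0x7=7, data at stream[12..19]='lpbcdoc' -> body[4..11], body so far='8r3xlpbcdoc'
Chunk 3: stream[21..22]='8' size=0x8=8, data at stream[24..32]='1lhii0bi' -> body[11..19], body so far='8r3xlpbcdoc1lhii0bi'
Chunk 4: stream[34..35]='3' size=0x3=3, data at stream[37..40]='y9s' -> body[19..22], body so far='8r3xlpbcdoc1lhii0biy9s'
Chunk 5: stream[42..43]='5' size=0x5=5, data at stream[45..50]='bkkuf' -> body[22..27], body so far='8r3xlpbcdoc1lhii0biy9sbkkuf'
Chunk 6: stream[52..53]='0' size=0 (terminator). Final body='8r3xlpbcdoc1lhii0biy9sbkkuf' (27 bytes)

Answer: 4 7 8 3 5 0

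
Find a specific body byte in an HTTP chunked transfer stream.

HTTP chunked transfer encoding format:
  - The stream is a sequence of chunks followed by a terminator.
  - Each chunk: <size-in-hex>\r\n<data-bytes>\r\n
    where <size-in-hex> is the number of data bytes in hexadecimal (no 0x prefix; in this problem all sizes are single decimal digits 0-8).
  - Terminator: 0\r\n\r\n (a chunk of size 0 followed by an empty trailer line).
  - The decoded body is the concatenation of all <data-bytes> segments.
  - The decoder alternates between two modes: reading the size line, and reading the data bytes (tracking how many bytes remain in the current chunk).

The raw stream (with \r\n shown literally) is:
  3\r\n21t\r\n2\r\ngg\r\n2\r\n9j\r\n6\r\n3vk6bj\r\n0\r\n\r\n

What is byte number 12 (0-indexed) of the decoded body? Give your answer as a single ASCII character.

Answer: j

Derivation:
Chunk 1: stream[0..1]='3' size=0x3=3, data at stream[3..6]='21t' -> body[0..3], body so far='21t'
Chunk 2: stream[8..9]='2' size=0x2=2, data at stream[11..13]='gg' -> body[3..5], body so far='21tgg'
Chunk 3: stream[15..16]='2' size=0x2=2, data at stream[18..20]='9j' -> body[5..7], body so far='21tgg9j'
Chunk 4: stream[22..23]='6' size=0x6=6, data at stream[25..31]='3vk6bj' -> body[7..13], body so far='21tgg9j3vk6bj'
Chunk 5: stream[33..34]='0' size=0 (terminator). Final body='21tgg9j3vk6bj' (13 bytes)
Body byte 12 = 'j'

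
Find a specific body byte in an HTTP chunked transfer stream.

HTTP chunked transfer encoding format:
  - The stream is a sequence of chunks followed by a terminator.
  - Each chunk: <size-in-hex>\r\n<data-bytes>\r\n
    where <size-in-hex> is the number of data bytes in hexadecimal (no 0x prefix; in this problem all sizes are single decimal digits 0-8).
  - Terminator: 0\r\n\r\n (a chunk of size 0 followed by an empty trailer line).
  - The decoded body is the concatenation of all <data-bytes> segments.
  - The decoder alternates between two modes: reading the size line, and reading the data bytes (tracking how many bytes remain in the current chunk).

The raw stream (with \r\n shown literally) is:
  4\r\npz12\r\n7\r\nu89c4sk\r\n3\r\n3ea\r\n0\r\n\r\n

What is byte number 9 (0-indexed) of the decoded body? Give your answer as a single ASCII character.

Chunk 1: stream[0..1]='4' size=0x4=4, data at stream[3..7]='pz12' -> body[0..4], body so far='pz12'
Chunk 2: stream[9..10]='7' size=0x7=7, data at stream[12..19]='u89c4sk' -> body[4..11], body so far='pz12u89c4sk'
Chunk 3: stream[21..22]='3' size=0x3=3, data at stream[24..27]='3ea' -> body[11..14], body so far='pz12u89c4sk3ea'
Chunk 4: stream[29..30]='0' size=0 (terminator). Final body='pz12u89c4sk3ea' (14 bytes)
Body byte 9 = 's'

Answer: s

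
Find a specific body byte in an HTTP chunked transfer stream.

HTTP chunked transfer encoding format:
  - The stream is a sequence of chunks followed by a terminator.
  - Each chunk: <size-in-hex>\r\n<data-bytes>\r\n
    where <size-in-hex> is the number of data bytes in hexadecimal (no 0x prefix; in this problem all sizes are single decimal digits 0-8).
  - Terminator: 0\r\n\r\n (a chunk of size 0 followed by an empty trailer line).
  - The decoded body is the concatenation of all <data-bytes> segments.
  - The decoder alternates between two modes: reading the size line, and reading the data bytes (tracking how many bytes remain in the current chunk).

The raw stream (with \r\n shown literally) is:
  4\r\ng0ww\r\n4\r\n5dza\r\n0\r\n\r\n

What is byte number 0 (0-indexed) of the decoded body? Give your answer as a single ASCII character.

Answer: g

Derivation:
Chunk 1: stream[0..1]='4' size=0x4=4, data at stream[3..7]='g0ww' -> body[0..4], body so far='g0ww'
Chunk 2: stream[9..10]='4' size=0x4=4, data at stream[12..16]='5dza' -> body[4..8], body so far='g0ww5dza'
Chunk 3: stream[18..19]='0' size=0 (terminator). Final body='g0ww5dza' (8 bytes)
Body byte 0 = 'g'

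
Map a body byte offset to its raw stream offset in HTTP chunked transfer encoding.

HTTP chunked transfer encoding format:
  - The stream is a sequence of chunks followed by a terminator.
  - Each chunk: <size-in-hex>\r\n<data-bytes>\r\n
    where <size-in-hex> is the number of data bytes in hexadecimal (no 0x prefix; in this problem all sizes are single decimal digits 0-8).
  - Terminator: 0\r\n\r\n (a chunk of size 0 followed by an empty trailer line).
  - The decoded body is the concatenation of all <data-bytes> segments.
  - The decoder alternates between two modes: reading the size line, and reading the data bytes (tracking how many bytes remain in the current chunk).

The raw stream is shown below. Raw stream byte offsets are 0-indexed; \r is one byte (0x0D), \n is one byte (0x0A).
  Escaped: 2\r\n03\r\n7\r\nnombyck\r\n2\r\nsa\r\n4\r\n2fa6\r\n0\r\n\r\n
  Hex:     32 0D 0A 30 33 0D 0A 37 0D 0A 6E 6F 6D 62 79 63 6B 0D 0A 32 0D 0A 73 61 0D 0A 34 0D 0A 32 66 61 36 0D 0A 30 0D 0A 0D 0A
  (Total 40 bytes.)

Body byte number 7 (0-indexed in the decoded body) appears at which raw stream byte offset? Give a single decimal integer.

Chunk 1: stream[0..1]='2' size=0x2=2, data at stream[3..5]='03' -> body[0..2], body so far='03'
Chunk 2: stream[7..8]='7' size=0x7=7, data at stream[10..17]='nombyck' -> body[2..9], body so far='03nombyck'
Chunk 3: stream[19..20]='2' size=0x2=2, data at stream[22..24]='sa' -> body[9..11], body so far='03nombycksa'
Chunk 4: stream[26..27]='4' size=0x4=4, data at stream[29..33]='2fa6' -> body[11..15], body so far='03nombycksa2fa6'
Chunk 5: stream[35..36]='0' size=0 (terminator). Final body='03nombycksa2fa6' (15 bytes)
Body byte 7 at stream offset 15

Answer: 15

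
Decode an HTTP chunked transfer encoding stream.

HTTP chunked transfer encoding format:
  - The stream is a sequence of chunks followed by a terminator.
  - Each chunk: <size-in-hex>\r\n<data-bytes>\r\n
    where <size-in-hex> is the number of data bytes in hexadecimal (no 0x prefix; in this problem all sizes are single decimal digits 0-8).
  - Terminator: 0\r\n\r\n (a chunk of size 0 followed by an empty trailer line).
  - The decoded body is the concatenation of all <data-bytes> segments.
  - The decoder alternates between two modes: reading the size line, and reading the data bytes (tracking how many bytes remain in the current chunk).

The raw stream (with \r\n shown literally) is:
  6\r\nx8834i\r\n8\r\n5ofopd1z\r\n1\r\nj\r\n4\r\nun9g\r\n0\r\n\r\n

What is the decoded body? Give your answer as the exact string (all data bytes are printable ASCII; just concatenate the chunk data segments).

Answer: x8834i5ofopd1zjun9g

Derivation:
Chunk 1: stream[0..1]='6' size=0x6=6, data at stream[3..9]='x8834i' -> body[0..6], body so far='x8834i'
Chunk 2: stream[11..12]='8' size=0x8=8, data at stream[14..22]='5ofopd1z' -> body[6..14], body so far='x8834i5ofopd1z'
Chunk 3: stream[24..25]='1' size=0x1=1, data at stream[27..28]='j' -> body[14..15], body so far='x8834i5ofopd1zj'
Chunk 4: stream[30..31]='4' size=0x4=4, data at stream[33..37]='un9g' -> body[15..19], body so far='x8834i5ofopd1zjun9g'
Chunk 5: stream[39..40]='0' size=0 (terminator). Final body='x8834i5ofopd1zjun9g' (19 bytes)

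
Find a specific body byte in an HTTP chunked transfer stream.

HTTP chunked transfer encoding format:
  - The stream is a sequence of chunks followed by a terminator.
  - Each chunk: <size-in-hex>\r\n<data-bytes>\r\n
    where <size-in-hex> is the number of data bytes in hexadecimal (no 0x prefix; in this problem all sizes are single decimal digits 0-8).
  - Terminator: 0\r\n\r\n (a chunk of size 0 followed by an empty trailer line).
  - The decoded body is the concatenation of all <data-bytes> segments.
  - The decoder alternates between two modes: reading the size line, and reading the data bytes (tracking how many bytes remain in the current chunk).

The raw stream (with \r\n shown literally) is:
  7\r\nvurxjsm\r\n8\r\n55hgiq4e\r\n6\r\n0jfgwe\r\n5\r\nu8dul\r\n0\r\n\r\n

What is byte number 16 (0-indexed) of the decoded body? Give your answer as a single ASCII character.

Chunk 1: stream[0..1]='7' size=0x7=7, data at stream[3..10]='vurxjsm' -> body[0..7], body so far='vurxjsm'
Chunk 2: stream[12..13]='8' size=0x8=8, data at stream[15..23]='55hgiq4e' -> body[7..15], body so far='vurxjsm55hgiq4e'
Chunk 3: stream[25..26]='6' size=0x6=6, data at stream[28..34]='0jfgwe' -> body[15..21], body so far='vurxjsm55hgiq4e0jfgwe'
Chunk 4: stream[36..37]='5' size=0x5=5, data at stream[39..44]='u8dul' -> body[21..26], body so far='vurxjsm55hgiq4e0jfgweu8dul'
Chunk 5: stream[46..47]='0' size=0 (terminator). Final body='vurxjsm55hgiq4e0jfgweu8dul' (26 bytes)
Body byte 16 = 'j'

Answer: j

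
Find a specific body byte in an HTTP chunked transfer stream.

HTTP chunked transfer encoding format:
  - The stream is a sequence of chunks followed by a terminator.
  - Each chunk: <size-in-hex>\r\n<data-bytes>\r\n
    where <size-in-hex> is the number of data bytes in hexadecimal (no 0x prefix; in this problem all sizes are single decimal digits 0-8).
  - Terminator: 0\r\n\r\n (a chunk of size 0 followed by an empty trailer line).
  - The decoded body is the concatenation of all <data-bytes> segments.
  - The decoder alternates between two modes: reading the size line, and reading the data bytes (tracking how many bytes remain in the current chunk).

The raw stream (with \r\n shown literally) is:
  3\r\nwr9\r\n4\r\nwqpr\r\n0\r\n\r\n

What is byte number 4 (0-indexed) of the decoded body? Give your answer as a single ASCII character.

Chunk 1: stream[0..1]='3' size=0x3=3, data at stream[3..6]='wr9' -> body[0..3], body so far='wr9'
Chunk 2: stream[8..9]='4' size=0x4=4, data at stream[11..15]='wqpr' -> body[3..7], body so far='wr9wqpr'
Chunk 3: stream[17..18]='0' size=0 (terminator). Final body='wr9wqpr' (7 bytes)
Body byte 4 = 'q'

Answer: q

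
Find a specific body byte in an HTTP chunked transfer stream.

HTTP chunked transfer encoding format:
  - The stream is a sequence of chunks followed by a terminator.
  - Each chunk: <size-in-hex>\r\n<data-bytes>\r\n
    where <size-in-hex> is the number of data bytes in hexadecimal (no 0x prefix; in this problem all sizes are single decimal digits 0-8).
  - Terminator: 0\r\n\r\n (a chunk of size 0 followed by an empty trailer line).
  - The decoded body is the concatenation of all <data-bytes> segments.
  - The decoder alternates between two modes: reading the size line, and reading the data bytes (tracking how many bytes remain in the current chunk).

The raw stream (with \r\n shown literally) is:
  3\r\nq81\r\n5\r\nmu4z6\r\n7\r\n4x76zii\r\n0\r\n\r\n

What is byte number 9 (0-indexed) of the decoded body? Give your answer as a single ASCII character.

Chunk 1: stream[0..1]='3' size=0x3=3, data at stream[3..6]='q81' -> body[0..3], body so far='q81'
Chunk 2: stream[8..9]='5' size=0x5=5, data at stream[11..16]='mu4z6' -> body[3..8], body so far='q81mu4z6'
Chunk 3: stream[18..19]='7' size=0x7=7, data at stream[21..28]='4x76zii' -> body[8..15], body so far='q81mu4z64x76zii'
Chunk 4: stream[30..31]='0' size=0 (terminator). Final body='q81mu4z64x76zii' (15 bytes)
Body byte 9 = 'x'

Answer: x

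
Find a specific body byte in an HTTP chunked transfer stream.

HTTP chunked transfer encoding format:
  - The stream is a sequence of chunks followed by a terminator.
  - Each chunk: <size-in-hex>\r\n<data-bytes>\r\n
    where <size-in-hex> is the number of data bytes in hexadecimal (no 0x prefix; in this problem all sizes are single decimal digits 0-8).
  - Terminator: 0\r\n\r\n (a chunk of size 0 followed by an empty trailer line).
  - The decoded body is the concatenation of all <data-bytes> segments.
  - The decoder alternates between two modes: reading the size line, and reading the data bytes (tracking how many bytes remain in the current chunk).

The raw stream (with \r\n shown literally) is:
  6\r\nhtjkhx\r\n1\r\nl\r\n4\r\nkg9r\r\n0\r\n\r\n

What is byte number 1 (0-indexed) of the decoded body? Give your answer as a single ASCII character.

Chunk 1: stream[0..1]='6' size=0x6=6, data at stream[3..9]='htjkhx' -> body[0..6], body so far='htjkhx'
Chunk 2: stream[11..12]='1' size=0x1=1, data at stream[14..15]='l' -> body[6..7], body so far='htjkhxl'
Chunk 3: stream[17..18]='4' size=0x4=4, data at stream[20..24]='kg9r' -> body[7..11], body so far='htjkhxlkg9r'
Chunk 4: stream[26..27]='0' size=0 (terminator). Final body='htjkhxlkg9r' (11 bytes)
Body byte 1 = 't'

Answer: t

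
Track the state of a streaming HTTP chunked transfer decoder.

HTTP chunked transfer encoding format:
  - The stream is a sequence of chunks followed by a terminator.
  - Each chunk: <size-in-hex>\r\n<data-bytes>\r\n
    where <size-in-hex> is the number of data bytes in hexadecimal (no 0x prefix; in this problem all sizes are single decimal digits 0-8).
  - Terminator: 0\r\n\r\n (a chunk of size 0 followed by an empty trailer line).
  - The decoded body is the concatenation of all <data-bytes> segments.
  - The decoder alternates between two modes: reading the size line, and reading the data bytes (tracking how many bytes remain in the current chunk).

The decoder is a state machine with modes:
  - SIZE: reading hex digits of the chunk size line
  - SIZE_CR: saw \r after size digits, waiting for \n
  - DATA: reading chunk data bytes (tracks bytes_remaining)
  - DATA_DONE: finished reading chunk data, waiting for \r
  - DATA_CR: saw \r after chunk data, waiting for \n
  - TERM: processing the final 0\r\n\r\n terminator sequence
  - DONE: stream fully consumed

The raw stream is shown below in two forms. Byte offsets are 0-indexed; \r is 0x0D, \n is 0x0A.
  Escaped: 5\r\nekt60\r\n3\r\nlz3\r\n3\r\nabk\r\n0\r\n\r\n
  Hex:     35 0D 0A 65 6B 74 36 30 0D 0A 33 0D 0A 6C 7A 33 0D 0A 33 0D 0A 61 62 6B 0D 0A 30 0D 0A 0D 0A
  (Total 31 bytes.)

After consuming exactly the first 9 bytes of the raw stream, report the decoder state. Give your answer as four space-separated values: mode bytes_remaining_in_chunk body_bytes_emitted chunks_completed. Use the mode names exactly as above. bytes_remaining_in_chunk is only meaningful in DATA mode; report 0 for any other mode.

Byte 0 = '5': mode=SIZE remaining=0 emitted=0 chunks_done=0
Byte 1 = 0x0D: mode=SIZE_CR remaining=0 emitted=0 chunks_done=0
Byte 2 = 0x0A: mode=DATA remaining=5 emitted=0 chunks_done=0
Byte 3 = 'e': mode=DATA remaining=4 emitted=1 chunks_done=0
Byte 4 = 'k': mode=DATA remaining=3 emitted=2 chunks_done=0
Byte 5 = 't': mode=DATA remaining=2 emitted=3 chunks_done=0
Byte 6 = '6': mode=DATA remaining=1 emitted=4 chunks_done=0
Byte 7 = '0': mode=DATA_DONE remaining=0 emitted=5 chunks_done=0
Byte 8 = 0x0D: mode=DATA_CR remaining=0 emitted=5 chunks_done=0

Answer: DATA_CR 0 5 0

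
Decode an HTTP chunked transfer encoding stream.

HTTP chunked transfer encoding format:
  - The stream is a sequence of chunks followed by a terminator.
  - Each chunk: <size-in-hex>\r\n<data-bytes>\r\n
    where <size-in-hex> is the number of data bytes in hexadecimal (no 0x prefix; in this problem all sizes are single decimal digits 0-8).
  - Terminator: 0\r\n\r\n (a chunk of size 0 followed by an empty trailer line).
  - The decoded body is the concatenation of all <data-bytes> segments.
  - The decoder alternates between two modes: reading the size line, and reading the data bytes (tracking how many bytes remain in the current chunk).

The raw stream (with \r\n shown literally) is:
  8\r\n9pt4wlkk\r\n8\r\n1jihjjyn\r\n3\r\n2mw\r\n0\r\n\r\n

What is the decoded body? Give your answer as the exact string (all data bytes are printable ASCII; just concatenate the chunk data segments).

Answer: 9pt4wlkk1jihjjyn2mw

Derivation:
Chunk 1: stream[0..1]='8' size=0x8=8, data at stream[3..11]='9pt4wlkk' -> body[0..8], body so far='9pt4wlkk'
Chunk 2: stream[13..14]='8' size=0x8=8, data at stream[16..24]='1jihjjyn' -> body[8..16], body so far='9pt4wlkk1jihjjyn'
Chunk 3: stream[26..27]='3' size=0x3=3, data at stream[29..32]='2mw' -> body[16..19], body so far='9pt4wlkk1jihjjyn2mw'
Chunk 4: stream[34..35]='0' size=0 (terminator). Final body='9pt4wlkk1jihjjyn2mw' (19 bytes)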